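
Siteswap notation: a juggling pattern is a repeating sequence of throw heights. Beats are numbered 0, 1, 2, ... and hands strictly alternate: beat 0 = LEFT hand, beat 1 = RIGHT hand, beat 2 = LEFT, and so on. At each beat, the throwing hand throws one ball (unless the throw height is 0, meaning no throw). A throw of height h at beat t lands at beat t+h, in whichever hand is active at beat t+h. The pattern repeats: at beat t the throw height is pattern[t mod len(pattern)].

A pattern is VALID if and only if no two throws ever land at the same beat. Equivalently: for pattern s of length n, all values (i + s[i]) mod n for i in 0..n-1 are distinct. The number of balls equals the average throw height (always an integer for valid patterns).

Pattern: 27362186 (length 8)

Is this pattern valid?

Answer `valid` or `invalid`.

Answer: invalid

Derivation:
i=0: (i + s[i]) mod n = (0 + 2) mod 8 = 2
i=1: (i + s[i]) mod n = (1 + 7) mod 8 = 0
i=2: (i + s[i]) mod n = (2 + 3) mod 8 = 5
i=3: (i + s[i]) mod n = (3 + 6) mod 8 = 1
i=4: (i + s[i]) mod n = (4 + 2) mod 8 = 6
i=5: (i + s[i]) mod n = (5 + 1) mod 8 = 6
i=6: (i + s[i]) mod n = (6 + 8) mod 8 = 6
i=7: (i + s[i]) mod n = (7 + 6) mod 8 = 5
Residues: [2, 0, 5, 1, 6, 6, 6, 5], distinct: False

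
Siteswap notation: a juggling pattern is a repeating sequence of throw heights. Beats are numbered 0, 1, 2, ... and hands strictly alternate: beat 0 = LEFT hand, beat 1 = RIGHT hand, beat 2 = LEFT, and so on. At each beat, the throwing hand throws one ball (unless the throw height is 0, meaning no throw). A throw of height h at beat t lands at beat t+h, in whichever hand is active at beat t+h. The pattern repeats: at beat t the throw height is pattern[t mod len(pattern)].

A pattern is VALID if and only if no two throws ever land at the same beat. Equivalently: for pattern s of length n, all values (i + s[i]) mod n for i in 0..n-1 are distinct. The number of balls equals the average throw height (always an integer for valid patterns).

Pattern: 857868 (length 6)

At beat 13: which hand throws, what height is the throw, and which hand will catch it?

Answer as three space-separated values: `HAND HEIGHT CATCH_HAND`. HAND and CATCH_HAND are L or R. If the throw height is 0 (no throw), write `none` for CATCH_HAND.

Answer: R 5 L

Derivation:
Beat 13: 13 mod 2 = 1, so hand = R
Throw height = pattern[13 mod 6] = pattern[1] = 5
Lands at beat 13+5=18, 18 mod 2 = 0, so catch hand = L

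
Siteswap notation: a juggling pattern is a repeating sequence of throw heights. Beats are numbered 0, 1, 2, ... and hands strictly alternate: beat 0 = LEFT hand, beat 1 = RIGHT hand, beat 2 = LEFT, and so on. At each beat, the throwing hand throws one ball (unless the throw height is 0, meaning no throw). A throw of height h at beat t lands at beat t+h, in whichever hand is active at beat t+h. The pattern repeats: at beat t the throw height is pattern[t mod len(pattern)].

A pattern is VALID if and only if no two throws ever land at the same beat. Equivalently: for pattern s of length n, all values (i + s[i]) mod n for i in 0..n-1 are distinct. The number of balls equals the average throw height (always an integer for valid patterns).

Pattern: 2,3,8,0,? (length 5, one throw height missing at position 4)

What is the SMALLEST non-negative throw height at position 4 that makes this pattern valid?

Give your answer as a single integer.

Answer: 2

Derivation:
i=0: (0 + 2) mod 5 = 2
i=1: (1 + 3) mod 5 = 4
i=2: (2 + 8) mod 5 = 0
i=3: (3 + 0) mod 5 = 3
i=4: s[i]=? (unknown)
Known residues: [0, 2, 3, 4]; need a permutation of 0..4, so missing residue r = 1
Need (4 + s) mod 5 = 1; smallest s = (1 - 4) mod 5 = 2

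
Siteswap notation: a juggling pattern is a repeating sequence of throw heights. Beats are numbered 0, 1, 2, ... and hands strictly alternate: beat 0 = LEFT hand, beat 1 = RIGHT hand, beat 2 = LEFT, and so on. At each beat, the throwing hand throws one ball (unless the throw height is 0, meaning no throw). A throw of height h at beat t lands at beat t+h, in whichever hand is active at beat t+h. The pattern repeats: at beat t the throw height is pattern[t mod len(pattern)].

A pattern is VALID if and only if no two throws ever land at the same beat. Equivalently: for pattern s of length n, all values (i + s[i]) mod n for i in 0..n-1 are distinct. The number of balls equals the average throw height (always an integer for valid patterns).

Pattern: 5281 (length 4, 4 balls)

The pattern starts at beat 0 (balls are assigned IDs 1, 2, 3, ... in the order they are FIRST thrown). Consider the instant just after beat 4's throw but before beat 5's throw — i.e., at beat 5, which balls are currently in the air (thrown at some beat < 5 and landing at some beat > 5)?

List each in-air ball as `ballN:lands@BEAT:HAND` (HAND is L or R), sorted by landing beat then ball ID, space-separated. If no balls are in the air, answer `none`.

Beat 0 (L): throw ball1 h=5 -> lands@5:R; in-air after throw: [b1@5:R]
Beat 1 (R): throw ball2 h=2 -> lands@3:R; in-air after throw: [b2@3:R b1@5:R]
Beat 2 (L): throw ball3 h=8 -> lands@10:L; in-air after throw: [b2@3:R b1@5:R b3@10:L]
Beat 3 (R): throw ball2 h=1 -> lands@4:L; in-air after throw: [b2@4:L b1@5:R b3@10:L]
Beat 4 (L): throw ball2 h=5 -> lands@9:R; in-air after throw: [b1@5:R b2@9:R b3@10:L]
Beat 5 (R): throw ball1 h=2 -> lands@7:R; in-air after throw: [b1@7:R b2@9:R b3@10:L]

Answer: ball2:lands@9:R ball3:lands@10:L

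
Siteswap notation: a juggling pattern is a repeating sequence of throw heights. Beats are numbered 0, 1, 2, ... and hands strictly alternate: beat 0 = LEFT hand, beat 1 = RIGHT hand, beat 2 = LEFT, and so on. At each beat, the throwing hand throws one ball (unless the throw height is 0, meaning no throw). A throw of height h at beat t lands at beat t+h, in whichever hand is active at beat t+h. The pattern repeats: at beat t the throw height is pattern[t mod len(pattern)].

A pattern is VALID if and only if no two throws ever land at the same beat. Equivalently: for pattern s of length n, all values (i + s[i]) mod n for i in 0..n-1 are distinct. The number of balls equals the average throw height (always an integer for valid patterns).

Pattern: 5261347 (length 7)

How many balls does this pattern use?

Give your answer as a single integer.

Pattern = [5, 2, 6, 1, 3, 4, 7], length n = 7
  position 0: throw height = 5, running sum = 5
  position 1: throw height = 2, running sum = 7
  position 2: throw height = 6, running sum = 13
  position 3: throw height = 1, running sum = 14
  position 4: throw height = 3, running sum = 17
  position 5: throw height = 4, running sum = 21
  position 6: throw height = 7, running sum = 28
Total sum = 28; balls = sum / n = 28 / 7 = 4

Answer: 4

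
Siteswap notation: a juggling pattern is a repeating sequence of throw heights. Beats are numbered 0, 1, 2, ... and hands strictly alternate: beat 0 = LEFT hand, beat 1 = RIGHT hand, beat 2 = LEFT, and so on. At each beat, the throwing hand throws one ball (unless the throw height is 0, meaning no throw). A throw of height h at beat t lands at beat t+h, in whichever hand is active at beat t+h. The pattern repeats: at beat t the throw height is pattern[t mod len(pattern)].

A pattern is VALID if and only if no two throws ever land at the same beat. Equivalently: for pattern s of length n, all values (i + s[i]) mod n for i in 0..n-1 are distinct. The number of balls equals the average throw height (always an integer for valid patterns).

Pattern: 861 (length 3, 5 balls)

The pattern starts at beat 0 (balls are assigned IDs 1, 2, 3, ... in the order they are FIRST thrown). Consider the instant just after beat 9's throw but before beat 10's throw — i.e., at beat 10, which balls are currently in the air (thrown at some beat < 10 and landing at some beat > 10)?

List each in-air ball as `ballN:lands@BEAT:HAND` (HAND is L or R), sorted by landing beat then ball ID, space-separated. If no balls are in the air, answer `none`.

Beat 0 (L): throw ball1 h=8 -> lands@8:L; in-air after throw: [b1@8:L]
Beat 1 (R): throw ball2 h=6 -> lands@7:R; in-air after throw: [b2@7:R b1@8:L]
Beat 2 (L): throw ball3 h=1 -> lands@3:R; in-air after throw: [b3@3:R b2@7:R b1@8:L]
Beat 3 (R): throw ball3 h=8 -> lands@11:R; in-air after throw: [b2@7:R b1@8:L b3@11:R]
Beat 4 (L): throw ball4 h=6 -> lands@10:L; in-air after throw: [b2@7:R b1@8:L b4@10:L b3@11:R]
Beat 5 (R): throw ball5 h=1 -> lands@6:L; in-air after throw: [b5@6:L b2@7:R b1@8:L b4@10:L b3@11:R]
Beat 6 (L): throw ball5 h=8 -> lands@14:L; in-air after throw: [b2@7:R b1@8:L b4@10:L b3@11:R b5@14:L]
Beat 7 (R): throw ball2 h=6 -> lands@13:R; in-air after throw: [b1@8:L b4@10:L b3@11:R b2@13:R b5@14:L]
Beat 8 (L): throw ball1 h=1 -> lands@9:R; in-air after throw: [b1@9:R b4@10:L b3@11:R b2@13:R b5@14:L]
Beat 9 (R): throw ball1 h=8 -> lands@17:R; in-air after throw: [b4@10:L b3@11:R b2@13:R b5@14:L b1@17:R]
Beat 10 (L): throw ball4 h=6 -> lands@16:L; in-air after throw: [b3@11:R b2@13:R b5@14:L b4@16:L b1@17:R]

Answer: ball3:lands@11:R ball2:lands@13:R ball5:lands@14:L ball1:lands@17:R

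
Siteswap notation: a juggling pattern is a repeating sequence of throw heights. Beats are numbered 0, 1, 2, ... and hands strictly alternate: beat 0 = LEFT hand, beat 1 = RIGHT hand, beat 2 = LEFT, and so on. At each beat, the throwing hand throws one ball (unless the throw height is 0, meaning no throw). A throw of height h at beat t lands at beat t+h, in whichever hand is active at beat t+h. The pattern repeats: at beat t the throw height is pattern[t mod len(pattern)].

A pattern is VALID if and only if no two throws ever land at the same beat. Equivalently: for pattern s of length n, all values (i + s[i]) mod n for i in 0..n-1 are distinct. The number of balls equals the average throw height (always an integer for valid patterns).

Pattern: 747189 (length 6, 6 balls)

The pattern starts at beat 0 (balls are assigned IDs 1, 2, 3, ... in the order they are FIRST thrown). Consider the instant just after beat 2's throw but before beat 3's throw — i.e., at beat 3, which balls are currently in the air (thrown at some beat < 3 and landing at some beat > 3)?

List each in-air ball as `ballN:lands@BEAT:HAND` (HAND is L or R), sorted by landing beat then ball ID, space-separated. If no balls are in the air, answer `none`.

Answer: ball2:lands@5:R ball1:lands@7:R ball3:lands@9:R

Derivation:
Beat 0 (L): throw ball1 h=7 -> lands@7:R; in-air after throw: [b1@7:R]
Beat 1 (R): throw ball2 h=4 -> lands@5:R; in-air after throw: [b2@5:R b1@7:R]
Beat 2 (L): throw ball3 h=7 -> lands@9:R; in-air after throw: [b2@5:R b1@7:R b3@9:R]
Beat 3 (R): throw ball4 h=1 -> lands@4:L; in-air after throw: [b4@4:L b2@5:R b1@7:R b3@9:R]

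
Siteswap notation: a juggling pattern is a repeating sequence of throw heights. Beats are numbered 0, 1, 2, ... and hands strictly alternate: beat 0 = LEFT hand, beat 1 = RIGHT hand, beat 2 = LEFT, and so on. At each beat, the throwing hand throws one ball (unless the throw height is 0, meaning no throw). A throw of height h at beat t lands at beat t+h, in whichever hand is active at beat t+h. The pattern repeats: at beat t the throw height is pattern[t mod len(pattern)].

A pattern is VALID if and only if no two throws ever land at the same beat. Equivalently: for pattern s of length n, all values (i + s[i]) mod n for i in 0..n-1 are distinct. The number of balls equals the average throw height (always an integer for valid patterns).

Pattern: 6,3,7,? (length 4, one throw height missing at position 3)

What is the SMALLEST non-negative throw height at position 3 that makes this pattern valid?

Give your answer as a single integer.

Answer: 0

Derivation:
i=0: (0 + 6) mod 4 = 2
i=1: (1 + 3) mod 4 = 0
i=2: (2 + 7) mod 4 = 1
i=3: s[i]=? (unknown)
Known residues: [0, 1, 2]; need a permutation of 0..3, so missing residue r = 3
Need (3 + s) mod 4 = 3; smallest s = (3 - 3) mod 4 = 0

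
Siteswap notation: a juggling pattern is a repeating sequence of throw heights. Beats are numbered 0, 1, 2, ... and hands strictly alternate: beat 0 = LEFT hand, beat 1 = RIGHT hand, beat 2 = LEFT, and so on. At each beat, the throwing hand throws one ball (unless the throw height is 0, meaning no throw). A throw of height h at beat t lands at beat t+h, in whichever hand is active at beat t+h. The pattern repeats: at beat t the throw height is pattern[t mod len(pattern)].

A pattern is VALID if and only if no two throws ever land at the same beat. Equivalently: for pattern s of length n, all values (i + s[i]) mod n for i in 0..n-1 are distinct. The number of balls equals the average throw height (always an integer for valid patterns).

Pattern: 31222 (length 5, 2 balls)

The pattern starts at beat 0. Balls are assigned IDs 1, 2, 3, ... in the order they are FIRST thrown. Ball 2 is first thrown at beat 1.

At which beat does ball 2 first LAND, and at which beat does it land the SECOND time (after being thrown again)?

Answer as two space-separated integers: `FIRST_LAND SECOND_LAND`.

Beat 0 (L): throw ball1 h=3 -> lands@3:R; in-air after throw: [b1@3:R]
Beat 1 (R): throw ball2 h=1 -> lands@2:L; in-air after throw: [b2@2:L b1@3:R]
Beat 2 (L): throw ball2 h=2 -> lands@4:L; in-air after throw: [b1@3:R b2@4:L]
Beat 3 (R): throw ball1 h=2 -> lands@5:R; in-air after throw: [b2@4:L b1@5:R]
Beat 4 (L): throw ball2 h=2 -> lands@6:L; in-air after throw: [b1@5:R b2@6:L]
Ball 2: thrown@1 h=1 -> first land @2; rethrown@2 h=2 -> second land @4

Answer: 2 4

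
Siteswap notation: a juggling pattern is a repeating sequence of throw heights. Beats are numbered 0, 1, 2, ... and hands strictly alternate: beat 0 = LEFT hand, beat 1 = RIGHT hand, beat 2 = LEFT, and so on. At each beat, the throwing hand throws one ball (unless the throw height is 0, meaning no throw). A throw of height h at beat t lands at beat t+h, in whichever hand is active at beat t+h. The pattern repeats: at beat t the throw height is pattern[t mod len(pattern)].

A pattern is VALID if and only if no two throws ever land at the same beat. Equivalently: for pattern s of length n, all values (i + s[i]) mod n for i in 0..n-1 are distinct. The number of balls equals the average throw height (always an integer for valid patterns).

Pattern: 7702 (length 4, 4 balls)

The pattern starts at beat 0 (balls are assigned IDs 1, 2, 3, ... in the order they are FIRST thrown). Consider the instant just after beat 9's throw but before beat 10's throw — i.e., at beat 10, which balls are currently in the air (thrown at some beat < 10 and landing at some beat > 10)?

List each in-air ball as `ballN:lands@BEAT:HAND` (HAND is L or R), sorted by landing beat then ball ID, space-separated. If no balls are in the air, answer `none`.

Beat 0 (L): throw ball1 h=7 -> lands@7:R; in-air after throw: [b1@7:R]
Beat 1 (R): throw ball2 h=7 -> lands@8:L; in-air after throw: [b1@7:R b2@8:L]
Beat 3 (R): throw ball3 h=2 -> lands@5:R; in-air after throw: [b3@5:R b1@7:R b2@8:L]
Beat 4 (L): throw ball4 h=7 -> lands@11:R; in-air after throw: [b3@5:R b1@7:R b2@8:L b4@11:R]
Beat 5 (R): throw ball3 h=7 -> lands@12:L; in-air after throw: [b1@7:R b2@8:L b4@11:R b3@12:L]
Beat 7 (R): throw ball1 h=2 -> lands@9:R; in-air after throw: [b2@8:L b1@9:R b4@11:R b3@12:L]
Beat 8 (L): throw ball2 h=7 -> lands@15:R; in-air after throw: [b1@9:R b4@11:R b3@12:L b2@15:R]
Beat 9 (R): throw ball1 h=7 -> lands@16:L; in-air after throw: [b4@11:R b3@12:L b2@15:R b1@16:L]

Answer: ball4:lands@11:R ball3:lands@12:L ball2:lands@15:R ball1:lands@16:L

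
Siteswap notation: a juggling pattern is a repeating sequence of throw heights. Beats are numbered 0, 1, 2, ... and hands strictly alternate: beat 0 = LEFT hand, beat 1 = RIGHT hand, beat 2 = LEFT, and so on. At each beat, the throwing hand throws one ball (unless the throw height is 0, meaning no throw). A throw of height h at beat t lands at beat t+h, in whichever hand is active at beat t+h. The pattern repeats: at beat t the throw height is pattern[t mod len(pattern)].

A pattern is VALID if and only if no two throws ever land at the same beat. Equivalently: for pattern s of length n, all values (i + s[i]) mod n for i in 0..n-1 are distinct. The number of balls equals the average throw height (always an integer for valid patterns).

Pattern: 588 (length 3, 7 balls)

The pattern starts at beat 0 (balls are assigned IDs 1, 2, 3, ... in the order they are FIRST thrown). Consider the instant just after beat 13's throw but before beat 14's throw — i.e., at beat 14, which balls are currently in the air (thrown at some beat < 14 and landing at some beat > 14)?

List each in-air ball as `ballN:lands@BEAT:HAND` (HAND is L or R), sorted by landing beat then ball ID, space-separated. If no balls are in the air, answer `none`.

Beat 0 (L): throw ball1 h=5 -> lands@5:R; in-air after throw: [b1@5:R]
Beat 1 (R): throw ball2 h=8 -> lands@9:R; in-air after throw: [b1@5:R b2@9:R]
Beat 2 (L): throw ball3 h=8 -> lands@10:L; in-air after throw: [b1@5:R b2@9:R b3@10:L]
Beat 3 (R): throw ball4 h=5 -> lands@8:L; in-air after throw: [b1@5:R b4@8:L b2@9:R b3@10:L]
Beat 4 (L): throw ball5 h=8 -> lands@12:L; in-air after throw: [b1@5:R b4@8:L b2@9:R b3@10:L b5@12:L]
Beat 5 (R): throw ball1 h=8 -> lands@13:R; in-air after throw: [b4@8:L b2@9:R b3@10:L b5@12:L b1@13:R]
Beat 6 (L): throw ball6 h=5 -> lands@11:R; in-air after throw: [b4@8:L b2@9:R b3@10:L b6@11:R b5@12:L b1@13:R]
Beat 7 (R): throw ball7 h=8 -> lands@15:R; in-air after throw: [b4@8:L b2@9:R b3@10:L b6@11:R b5@12:L b1@13:R b7@15:R]
Beat 8 (L): throw ball4 h=8 -> lands@16:L; in-air after throw: [b2@9:R b3@10:L b6@11:R b5@12:L b1@13:R b7@15:R b4@16:L]
Beat 9 (R): throw ball2 h=5 -> lands@14:L; in-air after throw: [b3@10:L b6@11:R b5@12:L b1@13:R b2@14:L b7@15:R b4@16:L]
Beat 10 (L): throw ball3 h=8 -> lands@18:L; in-air after throw: [b6@11:R b5@12:L b1@13:R b2@14:L b7@15:R b4@16:L b3@18:L]
Beat 11 (R): throw ball6 h=8 -> lands@19:R; in-air after throw: [b5@12:L b1@13:R b2@14:L b7@15:R b4@16:L b3@18:L b6@19:R]
Beat 12 (L): throw ball5 h=5 -> lands@17:R; in-air after throw: [b1@13:R b2@14:L b7@15:R b4@16:L b5@17:R b3@18:L b6@19:R]
Beat 13 (R): throw ball1 h=8 -> lands@21:R; in-air after throw: [b2@14:L b7@15:R b4@16:L b5@17:R b3@18:L b6@19:R b1@21:R]
Beat 14 (L): throw ball2 h=8 -> lands@22:L; in-air after throw: [b7@15:R b4@16:L b5@17:R b3@18:L b6@19:R b1@21:R b2@22:L]

Answer: ball7:lands@15:R ball4:lands@16:L ball5:lands@17:R ball3:lands@18:L ball6:lands@19:R ball1:lands@21:R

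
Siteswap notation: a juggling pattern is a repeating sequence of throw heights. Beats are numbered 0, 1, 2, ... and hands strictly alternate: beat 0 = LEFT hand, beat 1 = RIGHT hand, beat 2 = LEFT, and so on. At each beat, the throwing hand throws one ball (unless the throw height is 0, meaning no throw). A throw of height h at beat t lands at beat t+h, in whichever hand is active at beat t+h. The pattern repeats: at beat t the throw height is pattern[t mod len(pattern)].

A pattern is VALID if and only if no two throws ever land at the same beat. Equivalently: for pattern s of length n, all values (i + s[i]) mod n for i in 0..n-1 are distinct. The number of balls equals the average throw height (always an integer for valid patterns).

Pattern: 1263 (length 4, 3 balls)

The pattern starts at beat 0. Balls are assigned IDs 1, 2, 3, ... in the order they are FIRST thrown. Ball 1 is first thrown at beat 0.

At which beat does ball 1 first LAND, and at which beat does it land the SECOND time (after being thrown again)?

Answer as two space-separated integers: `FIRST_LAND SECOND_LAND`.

Beat 0 (L): throw ball1 h=1 -> lands@1:R; in-air after throw: [b1@1:R]
Beat 1 (R): throw ball1 h=2 -> lands@3:R; in-air after throw: [b1@3:R]
Beat 2 (L): throw ball2 h=6 -> lands@8:L; in-air after throw: [b1@3:R b2@8:L]
Beat 3 (R): throw ball1 h=3 -> lands@6:L; in-air after throw: [b1@6:L b2@8:L]
Ball 1: thrown@0 h=1 -> first land @1; rethrown@1 h=2 -> second land @3

Answer: 1 3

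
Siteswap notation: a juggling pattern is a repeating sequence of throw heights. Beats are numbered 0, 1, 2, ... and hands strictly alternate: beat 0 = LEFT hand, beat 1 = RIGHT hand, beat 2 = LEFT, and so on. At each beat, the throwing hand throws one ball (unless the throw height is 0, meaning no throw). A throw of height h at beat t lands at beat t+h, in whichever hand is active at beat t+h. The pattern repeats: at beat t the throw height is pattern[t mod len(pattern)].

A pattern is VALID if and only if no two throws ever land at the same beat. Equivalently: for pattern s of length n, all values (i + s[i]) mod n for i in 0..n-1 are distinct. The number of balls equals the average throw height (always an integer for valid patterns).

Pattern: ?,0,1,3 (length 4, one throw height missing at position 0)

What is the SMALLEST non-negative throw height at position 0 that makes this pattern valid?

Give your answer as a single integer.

i=0: s[i]=? (unknown)
i=1: (1 + 0) mod 4 = 1
i=2: (2 + 1) mod 4 = 3
i=3: (3 + 3) mod 4 = 2
Known residues: [1, 2, 3]; need a permutation of 0..3, so missing residue r = 0
Need (0 + s) mod 4 = 0; smallest s = (0 - 0) mod 4 = 0

Answer: 0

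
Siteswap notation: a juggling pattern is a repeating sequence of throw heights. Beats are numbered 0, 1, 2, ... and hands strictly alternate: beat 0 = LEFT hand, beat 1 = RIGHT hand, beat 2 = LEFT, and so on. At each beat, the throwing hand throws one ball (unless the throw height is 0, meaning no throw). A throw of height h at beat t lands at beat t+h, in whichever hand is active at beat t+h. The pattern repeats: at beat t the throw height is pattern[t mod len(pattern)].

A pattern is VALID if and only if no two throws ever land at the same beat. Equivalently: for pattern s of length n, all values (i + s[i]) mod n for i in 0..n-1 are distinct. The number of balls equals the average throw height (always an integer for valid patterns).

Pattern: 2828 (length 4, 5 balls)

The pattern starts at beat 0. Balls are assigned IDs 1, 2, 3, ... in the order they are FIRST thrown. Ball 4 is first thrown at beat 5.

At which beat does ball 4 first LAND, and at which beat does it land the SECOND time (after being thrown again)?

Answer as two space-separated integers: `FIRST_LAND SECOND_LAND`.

Answer: 13 21

Derivation:
Beat 0 (L): throw ball1 h=2 -> lands@2:L; in-air after throw: [b1@2:L]
Beat 1 (R): throw ball2 h=8 -> lands@9:R; in-air after throw: [b1@2:L b2@9:R]
Beat 2 (L): throw ball1 h=2 -> lands@4:L; in-air after throw: [b1@4:L b2@9:R]
Beat 3 (R): throw ball3 h=8 -> lands@11:R; in-air after throw: [b1@4:L b2@9:R b3@11:R]
Beat 4 (L): throw ball1 h=2 -> lands@6:L; in-air after throw: [b1@6:L b2@9:R b3@11:R]
Beat 5 (R): throw ball4 h=8 -> lands@13:R; in-air after throw: [b1@6:L b2@9:R b3@11:R b4@13:R]
Beat 6 (L): throw ball1 h=2 -> lands@8:L; in-air after throw: [b1@8:L b2@9:R b3@11:R b4@13:R]
Beat 7 (R): throw ball5 h=8 -> lands@15:R; in-air after throw: [b1@8:L b2@9:R b3@11:R b4@13:R b5@15:R]
Beat 8 (L): throw ball1 h=2 -> lands@10:L; in-air after throw: [b2@9:R b1@10:L b3@11:R b4@13:R b5@15:R]
Beat 9 (R): throw ball2 h=8 -> lands@17:R; in-air after throw: [b1@10:L b3@11:R b4@13:R b5@15:R b2@17:R]
Beat 10 (L): throw ball1 h=2 -> lands@12:L; in-air after throw: [b3@11:R b1@12:L b4@13:R b5@15:R b2@17:R]
Beat 11 (R): throw ball3 h=8 -> lands@19:R; in-air after throw: [b1@12:L b4@13:R b5@15:R b2@17:R b3@19:R]
Beat 12 (L): throw ball1 h=2 -> lands@14:L; in-air after throw: [b4@13:R b1@14:L b5@15:R b2@17:R b3@19:R]
Beat 13 (R): throw ball4 h=8 -> lands@21:R; in-air after throw: [b1@14:L b5@15:R b2@17:R b3@19:R b4@21:R]
Beat 14 (L): throw ball1 h=2 -> lands@16:L; in-air after throw: [b5@15:R b1@16:L b2@17:R b3@19:R b4@21:R]
Beat 15 (R): throw ball5 h=8 -> lands@23:R; in-air after throw: [b1@16:L b2@17:R b3@19:R b4@21:R b5@23:R]
Beat 16 (L): throw ball1 h=2 -> lands@18:L; in-air after throw: [b2@17:R b1@18:L b3@19:R b4@21:R b5@23:R]
Beat 17 (R): throw ball2 h=8 -> lands@25:R; in-air after throw: [b1@18:L b3@19:R b4@21:R b5@23:R b2@25:R]
Beat 18 (L): throw ball1 h=2 -> lands@20:L; in-air after throw: [b3@19:R b1@20:L b4@21:R b5@23:R b2@25:R]
Beat 19 (R): throw ball3 h=8 -> lands@27:R; in-air after throw: [b1@20:L b4@21:R b5@23:R b2@25:R b3@27:R]
Beat 20 (L): throw ball1 h=2 -> lands@22:L; in-air after throw: [b4@21:R b1@22:L b5@23:R b2@25:R b3@27:R]
Beat 21 (R): throw ball4 h=8 -> lands@29:R; in-air after throw: [b1@22:L b5@23:R b2@25:R b3@27:R b4@29:R]
Ball 4: thrown@5 h=8 -> first land @13; rethrown@13 h=8 -> second land @21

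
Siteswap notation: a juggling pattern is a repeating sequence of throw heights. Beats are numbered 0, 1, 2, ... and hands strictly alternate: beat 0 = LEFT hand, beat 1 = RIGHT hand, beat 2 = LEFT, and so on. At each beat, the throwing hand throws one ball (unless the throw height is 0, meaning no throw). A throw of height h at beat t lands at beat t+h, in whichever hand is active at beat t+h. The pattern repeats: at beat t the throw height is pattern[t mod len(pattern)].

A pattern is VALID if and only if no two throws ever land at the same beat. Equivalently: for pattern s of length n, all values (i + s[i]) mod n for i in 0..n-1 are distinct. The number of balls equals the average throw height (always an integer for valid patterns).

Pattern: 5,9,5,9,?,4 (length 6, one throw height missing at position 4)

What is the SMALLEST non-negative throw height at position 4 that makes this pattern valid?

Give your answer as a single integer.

i=0: (0 + 5) mod 6 = 5
i=1: (1 + 9) mod 6 = 4
i=2: (2 + 5) mod 6 = 1
i=3: (3 + 9) mod 6 = 0
i=4: s[i]=? (unknown)
i=5: (5 + 4) mod 6 = 3
Known residues: [0, 1, 3, 4, 5]; need a permutation of 0..5, so missing residue r = 2
Need (4 + s) mod 6 = 2; smallest s = (2 - 4) mod 6 = 4

Answer: 4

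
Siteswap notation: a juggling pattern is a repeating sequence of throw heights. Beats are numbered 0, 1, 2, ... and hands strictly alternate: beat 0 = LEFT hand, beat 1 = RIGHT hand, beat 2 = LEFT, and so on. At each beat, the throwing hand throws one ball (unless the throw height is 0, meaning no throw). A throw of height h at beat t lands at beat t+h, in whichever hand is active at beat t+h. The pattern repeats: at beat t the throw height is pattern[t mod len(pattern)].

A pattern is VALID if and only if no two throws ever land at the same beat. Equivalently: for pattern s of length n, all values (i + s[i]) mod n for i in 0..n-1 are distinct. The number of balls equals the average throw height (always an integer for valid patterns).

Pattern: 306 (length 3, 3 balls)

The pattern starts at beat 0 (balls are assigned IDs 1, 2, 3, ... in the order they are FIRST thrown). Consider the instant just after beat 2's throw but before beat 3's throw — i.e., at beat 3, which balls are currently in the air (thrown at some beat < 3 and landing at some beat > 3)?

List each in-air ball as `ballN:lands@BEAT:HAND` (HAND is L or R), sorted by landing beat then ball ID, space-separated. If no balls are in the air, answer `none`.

Beat 0 (L): throw ball1 h=3 -> lands@3:R; in-air after throw: [b1@3:R]
Beat 2 (L): throw ball2 h=6 -> lands@8:L; in-air after throw: [b1@3:R b2@8:L]
Beat 3 (R): throw ball1 h=3 -> lands@6:L; in-air after throw: [b1@6:L b2@8:L]

Answer: ball2:lands@8:L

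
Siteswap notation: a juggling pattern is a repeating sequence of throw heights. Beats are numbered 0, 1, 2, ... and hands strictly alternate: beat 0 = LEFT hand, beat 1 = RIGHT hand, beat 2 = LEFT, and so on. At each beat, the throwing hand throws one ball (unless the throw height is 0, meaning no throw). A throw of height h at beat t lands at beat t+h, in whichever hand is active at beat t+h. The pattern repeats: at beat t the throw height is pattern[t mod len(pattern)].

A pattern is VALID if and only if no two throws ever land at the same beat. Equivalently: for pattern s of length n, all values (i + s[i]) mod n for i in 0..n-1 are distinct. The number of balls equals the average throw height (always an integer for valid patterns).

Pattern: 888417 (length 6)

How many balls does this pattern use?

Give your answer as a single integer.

Answer: 6

Derivation:
Pattern = [8, 8, 8, 4, 1, 7], length n = 6
  position 0: throw height = 8, running sum = 8
  position 1: throw height = 8, running sum = 16
  position 2: throw height = 8, running sum = 24
  position 3: throw height = 4, running sum = 28
  position 4: throw height = 1, running sum = 29
  position 5: throw height = 7, running sum = 36
Total sum = 36; balls = sum / n = 36 / 6 = 6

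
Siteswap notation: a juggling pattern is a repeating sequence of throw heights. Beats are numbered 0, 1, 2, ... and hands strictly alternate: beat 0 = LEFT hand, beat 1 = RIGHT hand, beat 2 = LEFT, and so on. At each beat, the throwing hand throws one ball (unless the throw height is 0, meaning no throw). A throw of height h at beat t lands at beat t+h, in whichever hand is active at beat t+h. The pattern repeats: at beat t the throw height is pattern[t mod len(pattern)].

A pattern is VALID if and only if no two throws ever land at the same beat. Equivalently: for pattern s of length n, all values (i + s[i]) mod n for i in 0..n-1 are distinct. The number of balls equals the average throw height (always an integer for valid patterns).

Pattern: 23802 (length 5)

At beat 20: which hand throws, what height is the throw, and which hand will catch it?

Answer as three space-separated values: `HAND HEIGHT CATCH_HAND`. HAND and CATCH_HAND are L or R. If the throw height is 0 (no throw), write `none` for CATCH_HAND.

Answer: L 2 L

Derivation:
Beat 20: 20 mod 2 = 0, so hand = L
Throw height = pattern[20 mod 5] = pattern[0] = 2
Lands at beat 20+2=22, 22 mod 2 = 0, so catch hand = L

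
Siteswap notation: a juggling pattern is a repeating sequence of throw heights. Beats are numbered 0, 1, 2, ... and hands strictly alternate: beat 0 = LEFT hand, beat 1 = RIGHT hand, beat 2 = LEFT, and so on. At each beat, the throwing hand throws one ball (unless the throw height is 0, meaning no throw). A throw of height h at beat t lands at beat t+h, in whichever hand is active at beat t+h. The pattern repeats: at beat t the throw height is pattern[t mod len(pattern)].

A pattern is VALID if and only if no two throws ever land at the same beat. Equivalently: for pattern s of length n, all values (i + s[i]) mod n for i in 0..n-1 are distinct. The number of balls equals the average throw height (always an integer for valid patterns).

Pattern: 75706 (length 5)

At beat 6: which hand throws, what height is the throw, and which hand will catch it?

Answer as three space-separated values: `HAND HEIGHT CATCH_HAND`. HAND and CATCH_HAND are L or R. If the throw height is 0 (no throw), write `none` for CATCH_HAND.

Beat 6: 6 mod 2 = 0, so hand = L
Throw height = pattern[6 mod 5] = pattern[1] = 5
Lands at beat 6+5=11, 11 mod 2 = 1, so catch hand = R

Answer: L 5 R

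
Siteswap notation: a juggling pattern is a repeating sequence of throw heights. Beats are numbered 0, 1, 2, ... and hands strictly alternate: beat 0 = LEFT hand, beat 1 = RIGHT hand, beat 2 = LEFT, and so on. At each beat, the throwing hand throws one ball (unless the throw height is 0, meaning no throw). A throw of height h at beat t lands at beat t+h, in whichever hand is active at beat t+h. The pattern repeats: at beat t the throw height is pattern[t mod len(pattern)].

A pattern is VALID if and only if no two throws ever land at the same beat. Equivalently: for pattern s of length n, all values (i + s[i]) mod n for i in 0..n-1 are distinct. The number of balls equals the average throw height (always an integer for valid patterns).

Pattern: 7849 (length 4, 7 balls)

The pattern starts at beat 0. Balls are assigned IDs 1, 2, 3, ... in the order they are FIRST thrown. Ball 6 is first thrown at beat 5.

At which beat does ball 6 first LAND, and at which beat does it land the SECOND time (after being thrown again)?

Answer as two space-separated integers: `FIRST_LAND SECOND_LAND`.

Answer: 13 21

Derivation:
Beat 0 (L): throw ball1 h=7 -> lands@7:R; in-air after throw: [b1@7:R]
Beat 1 (R): throw ball2 h=8 -> lands@9:R; in-air after throw: [b1@7:R b2@9:R]
Beat 2 (L): throw ball3 h=4 -> lands@6:L; in-air after throw: [b3@6:L b1@7:R b2@9:R]
Beat 3 (R): throw ball4 h=9 -> lands@12:L; in-air after throw: [b3@6:L b1@7:R b2@9:R b4@12:L]
Beat 4 (L): throw ball5 h=7 -> lands@11:R; in-air after throw: [b3@6:L b1@7:R b2@9:R b5@11:R b4@12:L]
Beat 5 (R): throw ball6 h=8 -> lands@13:R; in-air after throw: [b3@6:L b1@7:R b2@9:R b5@11:R b4@12:L b6@13:R]
Beat 6 (L): throw ball3 h=4 -> lands@10:L; in-air after throw: [b1@7:R b2@9:R b3@10:L b5@11:R b4@12:L b6@13:R]
Beat 7 (R): throw ball1 h=9 -> lands@16:L; in-air after throw: [b2@9:R b3@10:L b5@11:R b4@12:L b6@13:R b1@16:L]
Beat 8 (L): throw ball7 h=7 -> lands@15:R; in-air after throw: [b2@9:R b3@10:L b5@11:R b4@12:L b6@13:R b7@15:R b1@16:L]
Beat 9 (R): throw ball2 h=8 -> lands@17:R; in-air after throw: [b3@10:L b5@11:R b4@12:L b6@13:R b7@15:R b1@16:L b2@17:R]
Beat 10 (L): throw ball3 h=4 -> lands@14:L; in-air after throw: [b5@11:R b4@12:L b6@13:R b3@14:L b7@15:R b1@16:L b2@17:R]
Beat 11 (R): throw ball5 h=9 -> lands@20:L; in-air after throw: [b4@12:L b6@13:R b3@14:L b7@15:R b1@16:L b2@17:R b5@20:L]
Beat 12 (L): throw ball4 h=7 -> lands@19:R; in-air after throw: [b6@13:R b3@14:L b7@15:R b1@16:L b2@17:R b4@19:R b5@20:L]
Beat 13 (R): throw ball6 h=8 -> lands@21:R; in-air after throw: [b3@14:L b7@15:R b1@16:L b2@17:R b4@19:R b5@20:L b6@21:R]
Beat 14 (L): throw ball3 h=4 -> lands@18:L; in-air after throw: [b7@15:R b1@16:L b2@17:R b3@18:L b4@19:R b5@20:L b6@21:R]
Beat 15 (R): throw ball7 h=9 -> lands@24:L; in-air after throw: [b1@16:L b2@17:R b3@18:L b4@19:R b5@20:L b6@21:R b7@24:L]
Beat 16 (L): throw ball1 h=7 -> lands@23:R; in-air after throw: [b2@17:R b3@18:L b4@19:R b5@20:L b6@21:R b1@23:R b7@24:L]
Beat 17 (R): throw ball2 h=8 -> lands@25:R; in-air after throw: [b3@18:L b4@19:R b5@20:L b6@21:R b1@23:R b7@24:L b2@25:R]
Beat 18 (L): throw ball3 h=4 -> lands@22:L; in-air after throw: [b4@19:R b5@20:L b6@21:R b3@22:L b1@23:R b7@24:L b2@25:R]
Beat 19 (R): throw ball4 h=9 -> lands@28:L; in-air after throw: [b5@20:L b6@21:R b3@22:L b1@23:R b7@24:L b2@25:R b4@28:L]
Ball 6: thrown@5 h=8 -> first land @13; rethrown@13 h=8 -> second land @21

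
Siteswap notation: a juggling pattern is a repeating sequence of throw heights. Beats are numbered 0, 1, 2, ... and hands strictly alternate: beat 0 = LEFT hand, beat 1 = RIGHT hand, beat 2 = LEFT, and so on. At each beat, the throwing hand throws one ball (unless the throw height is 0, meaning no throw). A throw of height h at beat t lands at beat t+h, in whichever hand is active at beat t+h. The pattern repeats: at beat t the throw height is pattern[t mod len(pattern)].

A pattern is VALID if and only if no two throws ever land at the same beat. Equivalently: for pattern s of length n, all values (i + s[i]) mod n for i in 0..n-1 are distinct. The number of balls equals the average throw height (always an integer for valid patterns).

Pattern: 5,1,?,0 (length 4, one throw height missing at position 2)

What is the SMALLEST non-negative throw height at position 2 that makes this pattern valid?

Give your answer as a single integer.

i=0: (0 + 5) mod 4 = 1
i=1: (1 + 1) mod 4 = 2
i=2: s[i]=? (unknown)
i=3: (3 + 0) mod 4 = 3
Known residues: [1, 2, 3]; need a permutation of 0..3, so missing residue r = 0
Need (2 + s) mod 4 = 0; smallest s = (0 - 2) mod 4 = 2

Answer: 2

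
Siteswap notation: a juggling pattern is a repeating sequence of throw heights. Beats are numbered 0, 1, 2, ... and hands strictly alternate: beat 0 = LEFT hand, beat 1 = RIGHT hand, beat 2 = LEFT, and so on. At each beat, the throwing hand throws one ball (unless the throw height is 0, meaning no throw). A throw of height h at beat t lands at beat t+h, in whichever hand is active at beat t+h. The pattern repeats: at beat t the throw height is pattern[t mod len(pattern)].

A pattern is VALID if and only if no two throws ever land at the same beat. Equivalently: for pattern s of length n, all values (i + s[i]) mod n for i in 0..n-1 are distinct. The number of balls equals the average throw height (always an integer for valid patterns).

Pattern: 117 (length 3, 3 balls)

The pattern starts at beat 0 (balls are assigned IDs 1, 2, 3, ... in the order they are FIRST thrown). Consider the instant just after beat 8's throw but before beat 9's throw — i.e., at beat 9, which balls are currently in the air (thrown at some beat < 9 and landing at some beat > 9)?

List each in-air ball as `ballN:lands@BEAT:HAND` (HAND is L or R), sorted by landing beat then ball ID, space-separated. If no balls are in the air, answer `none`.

Answer: ball2:lands@12:L ball3:lands@15:R

Derivation:
Beat 0 (L): throw ball1 h=1 -> lands@1:R; in-air after throw: [b1@1:R]
Beat 1 (R): throw ball1 h=1 -> lands@2:L; in-air after throw: [b1@2:L]
Beat 2 (L): throw ball1 h=7 -> lands@9:R; in-air after throw: [b1@9:R]
Beat 3 (R): throw ball2 h=1 -> lands@4:L; in-air after throw: [b2@4:L b1@9:R]
Beat 4 (L): throw ball2 h=1 -> lands@5:R; in-air after throw: [b2@5:R b1@9:R]
Beat 5 (R): throw ball2 h=7 -> lands@12:L; in-air after throw: [b1@9:R b2@12:L]
Beat 6 (L): throw ball3 h=1 -> lands@7:R; in-air after throw: [b3@7:R b1@9:R b2@12:L]
Beat 7 (R): throw ball3 h=1 -> lands@8:L; in-air after throw: [b3@8:L b1@9:R b2@12:L]
Beat 8 (L): throw ball3 h=7 -> lands@15:R; in-air after throw: [b1@9:R b2@12:L b3@15:R]
Beat 9 (R): throw ball1 h=1 -> lands@10:L; in-air after throw: [b1@10:L b2@12:L b3@15:R]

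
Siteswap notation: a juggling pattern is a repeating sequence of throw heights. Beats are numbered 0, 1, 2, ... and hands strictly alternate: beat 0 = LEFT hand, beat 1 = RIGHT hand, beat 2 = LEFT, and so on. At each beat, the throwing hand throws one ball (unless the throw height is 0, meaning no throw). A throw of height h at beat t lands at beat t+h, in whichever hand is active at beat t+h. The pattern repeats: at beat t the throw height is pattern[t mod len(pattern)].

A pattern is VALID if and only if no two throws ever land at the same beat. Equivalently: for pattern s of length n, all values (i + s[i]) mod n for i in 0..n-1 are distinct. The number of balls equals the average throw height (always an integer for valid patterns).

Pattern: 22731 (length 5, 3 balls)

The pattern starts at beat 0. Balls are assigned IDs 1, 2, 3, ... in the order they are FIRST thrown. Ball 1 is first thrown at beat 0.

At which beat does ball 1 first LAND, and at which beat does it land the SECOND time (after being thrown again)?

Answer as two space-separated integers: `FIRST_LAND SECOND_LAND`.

Beat 0 (L): throw ball1 h=2 -> lands@2:L; in-air after throw: [b1@2:L]
Beat 1 (R): throw ball2 h=2 -> lands@3:R; in-air after throw: [b1@2:L b2@3:R]
Beat 2 (L): throw ball1 h=7 -> lands@9:R; in-air after throw: [b2@3:R b1@9:R]
Beat 3 (R): throw ball2 h=3 -> lands@6:L; in-air after throw: [b2@6:L b1@9:R]
Beat 4 (L): throw ball3 h=1 -> lands@5:R; in-air after throw: [b3@5:R b2@6:L b1@9:R]
Beat 5 (R): throw ball3 h=2 -> lands@7:R; in-air after throw: [b2@6:L b3@7:R b1@9:R]
Beat 6 (L): throw ball2 h=2 -> lands@8:L; in-air after throw: [b3@7:R b2@8:L b1@9:R]
Beat 7 (R): throw ball3 h=7 -> lands@14:L; in-air after throw: [b2@8:L b1@9:R b3@14:L]
Beat 8 (L): throw ball2 h=3 -> lands@11:R; in-air after throw: [b1@9:R b2@11:R b3@14:L]
Beat 9 (R): throw ball1 h=1 -> lands@10:L; in-air after throw: [b1@10:L b2@11:R b3@14:L]
Ball 1: thrown@0 h=2 -> first land @2; rethrown@2 h=7 -> second land @9

Answer: 2 9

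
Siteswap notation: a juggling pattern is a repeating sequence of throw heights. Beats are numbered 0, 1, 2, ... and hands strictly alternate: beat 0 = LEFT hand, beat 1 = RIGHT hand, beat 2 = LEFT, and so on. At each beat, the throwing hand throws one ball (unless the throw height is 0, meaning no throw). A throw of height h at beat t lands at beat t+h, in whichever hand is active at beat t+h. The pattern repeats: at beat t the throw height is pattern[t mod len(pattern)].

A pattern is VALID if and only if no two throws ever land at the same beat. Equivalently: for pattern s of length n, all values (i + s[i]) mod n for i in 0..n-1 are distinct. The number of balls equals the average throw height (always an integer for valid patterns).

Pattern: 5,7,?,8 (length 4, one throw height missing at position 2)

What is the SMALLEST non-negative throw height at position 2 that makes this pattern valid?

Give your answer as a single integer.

i=0: (0 + 5) mod 4 = 1
i=1: (1 + 7) mod 4 = 0
i=2: s[i]=? (unknown)
i=3: (3 + 8) mod 4 = 3
Known residues: [0, 1, 3]; need a permutation of 0..3, so missing residue r = 2
Need (2 + s) mod 4 = 2; smallest s = (2 - 2) mod 4 = 0

Answer: 0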